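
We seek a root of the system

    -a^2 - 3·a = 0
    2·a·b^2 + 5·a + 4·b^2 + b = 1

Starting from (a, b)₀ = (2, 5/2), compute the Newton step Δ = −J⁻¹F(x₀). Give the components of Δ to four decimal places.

At (2, 5/2): F = (-10.0000, 61.5000).
Jacobian J = [[-2·a - 3, 0], [2·b^2 + 5, 4·a·b + 8·b + 1]].
At the point, J = [[-7.0000, 0.0000], [17.5000, 41.0000]] (det J = -287.0000).
Solving J·Δ = −F gives Δ = (-1.4286, -0.8902).

(-1.4286, -0.8902)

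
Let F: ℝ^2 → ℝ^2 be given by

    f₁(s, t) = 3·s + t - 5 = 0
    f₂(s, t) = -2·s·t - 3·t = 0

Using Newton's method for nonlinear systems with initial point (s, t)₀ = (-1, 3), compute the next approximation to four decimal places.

(-3.6667, 16.0000)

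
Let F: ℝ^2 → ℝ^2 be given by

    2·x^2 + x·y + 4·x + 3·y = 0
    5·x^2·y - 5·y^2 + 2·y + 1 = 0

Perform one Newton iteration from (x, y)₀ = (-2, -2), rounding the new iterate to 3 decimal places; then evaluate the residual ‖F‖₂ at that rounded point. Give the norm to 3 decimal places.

10.071

At (-2, -2): F = (-2.000, -63.000).
Jacobian J = [[4·x + y + 4, x + 3], [10·x·y, 5·x^2 - 10·y + 2]].
At the point, J = [[-6.000, 1.000], [40.000, 42.000]] (det J = -292.000).
Solving J·Δ = −F gives Δ = (-0.072, 1.568).
Then the next iterate is (x, y)₁ = (-2.072, -0.432).
Re-evaluating at (-2.072, -0.432): F = (-0.10253, -10.07040), so ‖F‖₂ = 10.071.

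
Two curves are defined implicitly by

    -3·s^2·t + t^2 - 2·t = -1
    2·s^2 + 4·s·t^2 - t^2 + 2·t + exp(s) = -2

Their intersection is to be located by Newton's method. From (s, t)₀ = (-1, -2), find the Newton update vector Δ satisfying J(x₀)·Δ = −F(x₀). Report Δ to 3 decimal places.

(1.004, 0.328)

At (-1, -2): F = (15.000, -19.63212).
Jacobian J = [[-6·s·t, -3·s^2 + 2·t - 2], [4·s + 4·t^2 + exp(s), 8·s·t - 2·t + 2]].
At the point, J = [[-12.000, -9.000], [12.36788, 22.000]] (det J = -152.68909).
Solving J·Δ = −F gives Δ = (1.004, 0.328).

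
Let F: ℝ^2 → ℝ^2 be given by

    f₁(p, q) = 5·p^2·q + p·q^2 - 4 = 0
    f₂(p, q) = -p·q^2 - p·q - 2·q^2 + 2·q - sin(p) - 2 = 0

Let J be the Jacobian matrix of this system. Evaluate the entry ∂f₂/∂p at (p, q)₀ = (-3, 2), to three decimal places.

-5.010

∂f₂/∂p = -q^2 - q - cos(p).
At (-3, 2) this is -5.010.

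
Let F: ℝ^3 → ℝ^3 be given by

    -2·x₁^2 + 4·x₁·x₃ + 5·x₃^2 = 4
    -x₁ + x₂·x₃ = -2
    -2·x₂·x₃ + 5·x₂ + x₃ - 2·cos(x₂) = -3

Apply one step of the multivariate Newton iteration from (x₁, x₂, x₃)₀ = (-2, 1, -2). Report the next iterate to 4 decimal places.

(2.3665, 0.2453, -1.1429)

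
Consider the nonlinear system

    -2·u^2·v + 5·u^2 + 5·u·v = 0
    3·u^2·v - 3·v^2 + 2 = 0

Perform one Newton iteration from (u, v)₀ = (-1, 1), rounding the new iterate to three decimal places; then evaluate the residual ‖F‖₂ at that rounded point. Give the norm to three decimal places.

1.399

At (-1, 1): F = (-2.000, 2.000).
Jacobian J = [[-4·u·v + 10·u + 5·v, -2·u^2 + 5·u], [6·u·v, 3·u^2 - 6·v]].
At the point, J = [[-1.000, -7.000], [-6.000, -3.000]] (det J = -39.000).
Solving J·Δ = −F gives Δ = (0.513, -0.359).
Then the next iterate is (u, v)₁ = (-0.487, 0.641).
Re-evaluating at (-0.487, 0.641): F = (-0.67904, 1.22343), so ‖F‖₂ = 1.399.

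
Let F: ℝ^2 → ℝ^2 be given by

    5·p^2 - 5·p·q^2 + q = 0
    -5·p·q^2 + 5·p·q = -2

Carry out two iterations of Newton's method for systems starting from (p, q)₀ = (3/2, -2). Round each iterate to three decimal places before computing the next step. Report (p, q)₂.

(0.517, -0.962)

At (3/2, -2): F = (-20.750, -43.000).
Jacobian J = [[10·p - 5·q^2, -10·p·q + 1], [-5·q^2 + 5·q, -10·p·q + 5·p]].
At the point, J = [[-5.000, 31.000], [-30.000, 37.500]] (det J = 742.500).
Solving J·Δ = −F gives Δ = (-0.747, 0.549).
Then the next iterate is (p, q)₁ = (0.753, -1.451).
Round to (0.753, -1.451) and repeat: F = (-6.54279, -11.38985), J = [[-2.99701, 11.92603], [-17.78201, 14.69103]].
Δ = (-0.236, 0.489), so (p, q)₂ = (0.517, -0.962).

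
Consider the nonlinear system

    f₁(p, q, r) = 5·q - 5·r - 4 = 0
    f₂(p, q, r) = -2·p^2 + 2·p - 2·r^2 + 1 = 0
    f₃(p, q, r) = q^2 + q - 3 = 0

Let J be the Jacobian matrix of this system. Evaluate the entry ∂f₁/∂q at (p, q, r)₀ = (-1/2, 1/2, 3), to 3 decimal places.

∂f₁/∂q = 5.
At (-1/2, 1/2, 3) this is 5.000.

5.000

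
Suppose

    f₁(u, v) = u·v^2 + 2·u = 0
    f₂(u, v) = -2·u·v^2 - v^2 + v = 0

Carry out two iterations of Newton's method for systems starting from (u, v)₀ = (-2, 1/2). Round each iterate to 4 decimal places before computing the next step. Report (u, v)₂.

(-0.0252, -0.5959)

At (-2, 1/2): F = (-4.5000, 1.2500).
Jacobian J = [[v^2 + 2, 2·u·v], [-2·v^2, -4·u·v - 2·v + 1]].
At the point, J = [[2.2500, -2.0000], [-0.5000, 4.0000]] (det J = 8.0000).
Solving J·Δ = −F gives Δ = (1.9375, -0.0703).
Then the next iterate is (u, v)₁ = (-0.0625, 0.4297).
Round to (-0.0625, 0.4297) and repeat: F = (-0.136540, 0.268138), J = [[2.184642, -0.053713], [-0.369284, 0.248025]].
Δ = (0.0373, -1.0256), so (u, v)₂ = (-0.0252, -0.5959).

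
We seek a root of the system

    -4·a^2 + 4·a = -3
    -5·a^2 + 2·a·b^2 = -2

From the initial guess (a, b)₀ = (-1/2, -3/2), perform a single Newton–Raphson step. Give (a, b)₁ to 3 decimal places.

(-0.500, -1.000)

At (-1/2, -3/2): F = (0.000, -1.500).
Jacobian J = [[-8·a + 4, 0], [-10·a + 2·b^2, 4·a·b]].
At the point, J = [[8.000, 0.000], [9.500, 3.000]] (det J = 24.000).
Solving J·Δ = −F gives Δ = (0.000, 0.500).
Then the next iterate is (a, b)₁ = (-0.500, -1.000).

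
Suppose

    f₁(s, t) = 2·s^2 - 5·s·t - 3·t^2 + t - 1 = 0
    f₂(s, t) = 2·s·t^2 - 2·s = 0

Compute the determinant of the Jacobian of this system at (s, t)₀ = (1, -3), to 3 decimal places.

-452.000

J = [[4·s - 5·t, -5·s - 6·t + 1], [2·t^2 - 2, 4·s·t]].
At the point, J = [[19.000, 14.000], [16.000, -12.000]].
det J = -452.000.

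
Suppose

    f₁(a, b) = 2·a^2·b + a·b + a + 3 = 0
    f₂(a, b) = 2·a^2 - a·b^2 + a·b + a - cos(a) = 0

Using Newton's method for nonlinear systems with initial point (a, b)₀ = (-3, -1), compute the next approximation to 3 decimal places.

(-0.814, -1.749)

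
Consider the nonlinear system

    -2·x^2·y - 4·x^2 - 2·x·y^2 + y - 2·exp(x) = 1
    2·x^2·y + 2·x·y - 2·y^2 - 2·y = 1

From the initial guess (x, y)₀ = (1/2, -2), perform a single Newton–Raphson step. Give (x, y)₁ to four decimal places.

(-0.3461, -1.8358)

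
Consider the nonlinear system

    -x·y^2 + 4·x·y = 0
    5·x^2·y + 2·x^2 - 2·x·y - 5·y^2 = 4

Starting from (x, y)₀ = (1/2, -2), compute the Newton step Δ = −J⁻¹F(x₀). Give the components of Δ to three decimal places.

At (1/2, -2): F = (-6.000, -24.000).
Jacobian J = [[-y^2 + 4·y, -2·x·y + 4·x], [10·x·y + 4·x - 2·y, 5·x^2 - 2·x - 10·y]].
At the point, J = [[-12.000, 4.000], [-4.000, 20.250]] (det J = -227.000).
Solving J·Δ = −F gives Δ = (-0.112, 1.163).

(-0.112, 1.163)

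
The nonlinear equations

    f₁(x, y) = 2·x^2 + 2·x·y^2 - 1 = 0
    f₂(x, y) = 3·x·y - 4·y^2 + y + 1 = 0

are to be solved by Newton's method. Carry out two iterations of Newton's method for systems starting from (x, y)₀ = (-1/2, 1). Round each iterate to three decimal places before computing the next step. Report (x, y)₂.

(-0.934, 0.306)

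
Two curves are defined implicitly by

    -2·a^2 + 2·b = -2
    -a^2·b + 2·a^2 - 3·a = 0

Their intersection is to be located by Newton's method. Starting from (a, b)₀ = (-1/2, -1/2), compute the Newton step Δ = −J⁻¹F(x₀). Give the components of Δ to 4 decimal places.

(0.4167, -0.6667)

At (-1/2, -1/2): F = (0.5000, 2.1250).
Jacobian J = [[-4·a, 2], [-2·a·b + 4·a - 3, -a^2]].
At the point, J = [[2.0000, 2.0000], [-5.5000, -0.2500]] (det J = 10.5000).
Solving J·Δ = −F gives Δ = (0.4167, -0.6667).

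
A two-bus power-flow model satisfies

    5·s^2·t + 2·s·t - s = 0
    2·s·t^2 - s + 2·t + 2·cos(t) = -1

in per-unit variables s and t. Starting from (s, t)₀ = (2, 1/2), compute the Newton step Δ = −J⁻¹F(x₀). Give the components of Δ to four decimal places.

At (2, 1/2): F = (10.0000, 2.755165).
Jacobian J = [[10·s·t + 2·t - 1, 5·s^2 + 2·s], [2·t^2 - 1, 4·s·t - 2·sin(t) + 2]].
At the point, J = [[10.0000, 24.0000], [-0.5000, 5.041149]] (det J = 62.411489).
Solving J·Δ = −F gives Δ = (0.2518, -0.5216).

(0.2518, -0.5216)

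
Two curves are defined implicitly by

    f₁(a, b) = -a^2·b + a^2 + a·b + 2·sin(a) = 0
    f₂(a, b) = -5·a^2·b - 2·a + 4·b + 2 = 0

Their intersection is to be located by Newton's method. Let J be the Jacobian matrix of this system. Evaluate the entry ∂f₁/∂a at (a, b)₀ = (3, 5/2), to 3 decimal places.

-8.480

∂f₁/∂a = -2·a·b + 2·a + b + 2·cos(a).
At (3, 5/2) this is -8.480.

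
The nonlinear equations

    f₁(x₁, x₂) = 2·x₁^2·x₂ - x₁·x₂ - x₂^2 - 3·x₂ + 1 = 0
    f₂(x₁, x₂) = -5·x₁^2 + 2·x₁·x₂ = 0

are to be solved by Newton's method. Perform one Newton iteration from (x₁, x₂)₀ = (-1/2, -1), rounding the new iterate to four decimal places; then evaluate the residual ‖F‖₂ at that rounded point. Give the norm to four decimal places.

12.4763

At (-1/2, -1): F = (2.0000, -0.2500).
Jacobian J = [[4·x₁·x₂ - x₂, 2·x₁^2 - x₁ - 2·x₂ - 3], [-10·x₁ + 2·x₂, 2·x₁]].
At the point, J = [[3.0000, 0.0000], [3.0000, -1.0000]] (det J = -3.0000).
Solving J·Δ = −F gives Δ = (-0.6667, -2.2500).
Then the next iterate is (x₁, x₂)₁ = (-1.1667, -3.2500).
Re-evaluating at (-1.1667, -3.2500): F = (-12.452003, 0.777606), so ‖F‖₂ = 12.4763.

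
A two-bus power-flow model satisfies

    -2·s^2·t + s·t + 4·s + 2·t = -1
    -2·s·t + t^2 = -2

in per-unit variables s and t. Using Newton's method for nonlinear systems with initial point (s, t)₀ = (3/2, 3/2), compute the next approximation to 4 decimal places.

At (3/2, 3/2): F = (5.5000, -0.2500).
Jacobian J = [[-4·s·t + t + 4, -2·s^2 + s + 2], [-2·t, -2·s + 2·t]].
At the point, J = [[-3.5000, -1.0000], [-3.0000, 0.0000]] (det J = -3.0000).
Solving J·Δ = −F gives Δ = (-0.0833, 5.7917).
Then the next iterate is (s, t)₁ = (1.4167, 7.2917).

(1.4167, 7.2917)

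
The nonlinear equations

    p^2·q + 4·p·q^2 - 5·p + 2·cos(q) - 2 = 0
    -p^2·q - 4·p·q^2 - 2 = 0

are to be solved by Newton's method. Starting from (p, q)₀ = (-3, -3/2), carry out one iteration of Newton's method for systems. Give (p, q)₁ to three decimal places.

At (-3, -3/2): F = (-27.35853, 38.500).
Jacobian J = [[2·p·q + 4·q^2 - 5, p^2 + 8·p·q - 2·sin(q)], [-2·p·q - 4·q^2, -p^2 - 8·p·q]].
At the point, J = [[13.000, 46.99499], [-18.000, -45.000]] (det J = 260.90982).
Solving J·Δ = −F gives Δ = (2.216, -0.031).
Then the next iterate is (p, q)₁ = (-0.784, -1.531).

(-0.784, -1.531)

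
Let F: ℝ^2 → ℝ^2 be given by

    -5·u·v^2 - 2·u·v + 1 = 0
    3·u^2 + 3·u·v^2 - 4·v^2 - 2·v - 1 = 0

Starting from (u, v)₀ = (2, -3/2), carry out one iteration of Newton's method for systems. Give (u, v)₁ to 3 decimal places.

(1.153, -1.173)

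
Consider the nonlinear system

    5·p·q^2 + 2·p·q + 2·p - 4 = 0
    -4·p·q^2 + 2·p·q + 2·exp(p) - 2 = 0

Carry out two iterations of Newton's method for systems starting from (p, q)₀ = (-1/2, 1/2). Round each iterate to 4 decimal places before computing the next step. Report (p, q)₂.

(-1.6653, 6.2128)

At (-1/2, 1/2): F = (-6.1250, -0.786939).
Jacobian J = [[5·q^2 + 2·q + 2, 10·p·q + 2·p], [-4·q^2 + 2·q + 2·exp(p), -8·p·q + 2·p]].
At the point, J = [[4.2500, -3.5000], [1.213061, 1.0000]] (det J = 8.495715).
Solving J·Δ = −F gives Δ = (1.0451, -0.4809).
Then the next iterate is (p, q)₁ = (0.5451, 0.0191).
Round to (0.5451, 0.0191) and repeat: F = (-2.887983, 1.469589), J = [[2.040024, 1.194314], [3.486302, 1.006909]].
Δ = (-2.2104, 6.1937), so (p, q)₂ = (-1.6653, 6.2128).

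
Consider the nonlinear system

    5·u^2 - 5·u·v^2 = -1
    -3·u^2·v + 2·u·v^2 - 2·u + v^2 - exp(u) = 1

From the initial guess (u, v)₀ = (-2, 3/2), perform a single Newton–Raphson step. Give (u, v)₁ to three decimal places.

(3.671, 5.957)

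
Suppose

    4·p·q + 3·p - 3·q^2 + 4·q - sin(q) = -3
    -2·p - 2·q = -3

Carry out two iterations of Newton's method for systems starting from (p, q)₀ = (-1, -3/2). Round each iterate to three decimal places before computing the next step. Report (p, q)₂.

(2.716, -1.216)

At (-1, -3/2): F = (-5.75251, 8.000).
Jacobian J = [[4·q + 3, 4·p - 6·q - cos(q) + 4], [-2, -2]].
At the point, J = [[-3.000, 8.92926], [-2.000, -2.000]] (det J = 23.85853).
Solving J·Δ = −F gives Δ = (2.512, 1.488).
Then the next iterate is (p, q)₁ = (1.512, -0.012).
Round to (1.512, -0.012) and repeat: F = (7.42699, 0.000), J = [[2.952, 9.12007], [-2.000, -2.000]].
Δ = (1.204, -1.204), so (p, q)₂ = (2.716, -1.216).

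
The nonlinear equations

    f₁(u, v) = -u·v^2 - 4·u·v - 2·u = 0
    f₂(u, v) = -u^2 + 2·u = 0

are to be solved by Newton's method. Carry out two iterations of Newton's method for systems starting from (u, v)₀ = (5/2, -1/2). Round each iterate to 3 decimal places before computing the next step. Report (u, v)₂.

(2.003, -0.585)

At (5/2, -1/2): F = (-0.625, -1.250).
Jacobian J = [[-v^2 - 4·v - 2, -2·u·v - 4·u], [-2·u + 2, 0]].
At the point, J = [[-0.250, -7.500], [-3.000, 0.000]] (det J = -22.500).
Solving J·Δ = −F gives Δ = (-0.417, -0.069).
Then the next iterate is (u, v)₁ = (2.083, -0.569).
Round to (2.083, -0.569) and repeat: F = (-0.09949, -0.17289), J = [[-0.04776, -5.96155], [-2.166, 0.000]].
Δ = (-0.080, -0.016), so (u, v)₂ = (2.003, -0.585).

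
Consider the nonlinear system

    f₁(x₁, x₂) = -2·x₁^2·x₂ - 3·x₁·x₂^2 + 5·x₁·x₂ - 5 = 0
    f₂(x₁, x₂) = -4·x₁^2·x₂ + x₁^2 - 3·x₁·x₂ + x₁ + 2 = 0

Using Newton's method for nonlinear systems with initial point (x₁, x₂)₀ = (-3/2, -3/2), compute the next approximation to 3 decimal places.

(-1.025, -1.027)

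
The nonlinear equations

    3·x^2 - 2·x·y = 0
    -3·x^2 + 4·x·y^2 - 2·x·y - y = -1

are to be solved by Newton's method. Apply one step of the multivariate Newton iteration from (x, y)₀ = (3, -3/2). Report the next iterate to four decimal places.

(1.4249, -1.0128)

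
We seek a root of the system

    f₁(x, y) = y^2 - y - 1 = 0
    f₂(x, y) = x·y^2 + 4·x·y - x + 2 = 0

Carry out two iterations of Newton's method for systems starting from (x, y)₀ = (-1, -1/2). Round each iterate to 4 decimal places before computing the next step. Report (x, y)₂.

At (-1, -1/2): F = (-0.2500, 4.7500).
Jacobian J = [[0, 2·y - 1], [y^2 + 4·y - 1, 2·x·y + 4·x]].
At the point, J = [[0.0000, -2.0000], [-2.7500, -3.0000]] (det J = -5.5000).
Solving J·Δ = −F gives Δ = (1.8636, -0.1250).
Then the next iterate is (x, y)₁ = (0.8636, -0.6250).
Round to (0.8636, -0.6250) and repeat: F = (0.015625, -0.685256), J = [[0.0000, -2.2500], [-3.109375, 2.3749]].
Δ = (-0.2151, 0.0069), so (x, y)₂ = (0.6485, -0.6181).

(0.6485, -0.6181)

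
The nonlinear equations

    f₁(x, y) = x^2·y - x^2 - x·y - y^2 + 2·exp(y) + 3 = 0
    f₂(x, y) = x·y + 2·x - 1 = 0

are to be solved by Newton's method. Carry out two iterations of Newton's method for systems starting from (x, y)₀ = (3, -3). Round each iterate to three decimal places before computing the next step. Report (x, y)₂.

(1.444, -1.502)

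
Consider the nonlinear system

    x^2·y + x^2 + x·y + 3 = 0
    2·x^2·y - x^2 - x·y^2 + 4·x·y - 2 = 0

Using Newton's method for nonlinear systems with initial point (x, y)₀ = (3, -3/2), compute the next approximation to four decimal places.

At (3, -3/2): F = (-6.0000, -62.7500).
Jacobian J = [[2·x·y + 2·x + y, x^2 + x], [4·x·y - 2·x - y^2 + 4·y, 2·x^2 - 2·x·y + 4·x]].
At the point, J = [[-4.5000, 12.0000], [-32.2500, 39.0000]] (det J = 211.5000).
Solving J·Δ = −F gives Δ = (-2.4539, -0.4202).
Then the next iterate is (x, y)₁ = (0.5461, -1.9202).

(0.5461, -1.9202)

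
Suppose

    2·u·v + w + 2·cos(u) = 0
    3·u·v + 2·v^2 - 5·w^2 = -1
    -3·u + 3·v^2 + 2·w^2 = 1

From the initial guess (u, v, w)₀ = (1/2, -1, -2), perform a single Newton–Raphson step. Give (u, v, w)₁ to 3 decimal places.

(0.459, -0.818, -1.058)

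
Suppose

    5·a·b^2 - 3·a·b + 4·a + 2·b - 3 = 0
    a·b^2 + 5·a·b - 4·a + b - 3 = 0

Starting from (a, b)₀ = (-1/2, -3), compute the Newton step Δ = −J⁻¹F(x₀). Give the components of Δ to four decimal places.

(0.1415, 1.6103)

At (-1/2, -3): F = (-38.0000, -1.0000).
Jacobian J = [[5·b^2 - 3·b + 4, 10·a·b - 3·a + 2], [b^2 + 5·b - 4, 2·a·b + 5·a + 1]].
At the point, J = [[58.0000, 18.5000], [-10.0000, 1.5000]] (det J = 272.0000).
Solving J·Δ = −F gives Δ = (0.1415, 1.6103).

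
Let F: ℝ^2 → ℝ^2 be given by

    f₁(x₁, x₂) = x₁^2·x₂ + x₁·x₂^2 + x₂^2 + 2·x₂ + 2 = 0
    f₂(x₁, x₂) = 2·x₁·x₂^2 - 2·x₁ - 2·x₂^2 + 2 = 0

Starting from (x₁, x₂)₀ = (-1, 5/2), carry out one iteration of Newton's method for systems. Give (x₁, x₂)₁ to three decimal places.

At (-1, 5/2): F = (9.500, -21.000).
Jacobian J = [[2·x₁·x₂ + x₂^2, x₁^2 + 2·x₁·x₂ + 2·x₂ + 2], [2·x₂^2 - 2, 4·x₁·x₂ - 4·x₂]].
At the point, J = [[1.250, 3.000], [10.500, -20.000]] (det J = -56.500).
Solving J·Δ = −F gives Δ = (-2.248, -2.230).
Then the next iterate is (x₁, x₂)₁ = (-3.248, 0.270).

(-3.248, 0.270)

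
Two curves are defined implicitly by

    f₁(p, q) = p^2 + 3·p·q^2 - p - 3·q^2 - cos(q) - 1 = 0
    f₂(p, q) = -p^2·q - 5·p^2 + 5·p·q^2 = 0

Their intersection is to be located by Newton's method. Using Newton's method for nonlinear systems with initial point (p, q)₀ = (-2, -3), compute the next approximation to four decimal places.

(-1.3358, -1.8786)

At (-2, -3): F = (-75.010008, -98.0000).
Jacobian J = [[2·p + 3·q^2 - 1, 6·p·q - 6·q + sin(q)], [-2·p·q - 10·p + 5·q^2, -p^2 + 10·p·q]].
At the point, J = [[22.0000, 53.858880], [53.0000, 56.0000]] (det J = -1622.520640).
Solving J·Δ = −F gives Δ = (0.6642, 1.1214).
Then the next iterate is (p, q)₁ = (-1.3358, -1.8786).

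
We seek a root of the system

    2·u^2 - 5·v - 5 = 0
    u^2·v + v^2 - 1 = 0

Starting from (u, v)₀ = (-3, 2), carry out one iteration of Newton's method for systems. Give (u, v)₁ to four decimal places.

(-2.3333, 1.0000)

At (-3, 2): F = (3.0000, 21.0000).
Jacobian J = [[4·u, -5], [2·u·v, u^2 + 2·v]].
At the point, J = [[-12.0000, -5.0000], [-12.0000, 13.0000]] (det J = -216.0000).
Solving J·Δ = −F gives Δ = (0.6667, -1.0000).
Then the next iterate is (u, v)₁ = (-2.3333, 1.0000).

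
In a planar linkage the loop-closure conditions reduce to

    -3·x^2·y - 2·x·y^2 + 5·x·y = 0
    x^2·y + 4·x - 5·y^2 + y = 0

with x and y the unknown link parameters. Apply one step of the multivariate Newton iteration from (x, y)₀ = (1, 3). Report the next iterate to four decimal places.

At (1, 3): F = (-12.0000, -35.0000).
Jacobian J = [[-6·x·y - 2·y^2 + 5·y, -3·x^2 - 4·x·y + 5·x], [2·x·y + 4, x^2 - 10·y + 1]].
At the point, J = [[-21.0000, -10.0000], [10.0000, -28.0000]] (det J = 688.0000).
Solving J·Δ = −F gives Δ = (0.0203, -1.2427).
Then the next iterate is (x, y)₁ = (1.0203, 1.7573).

(1.0203, 1.7573)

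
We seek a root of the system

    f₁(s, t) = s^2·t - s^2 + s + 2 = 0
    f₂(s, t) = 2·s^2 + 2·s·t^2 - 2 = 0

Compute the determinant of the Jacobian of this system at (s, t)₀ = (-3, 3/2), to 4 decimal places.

103.5000

J = [[2·s·t - 2·s + 1, s^2], [4·s + 2·t^2, 4·s·t]].
At the point, J = [[-2.0000, 9.0000], [-7.5000, -18.0000]].
det J = 103.5000.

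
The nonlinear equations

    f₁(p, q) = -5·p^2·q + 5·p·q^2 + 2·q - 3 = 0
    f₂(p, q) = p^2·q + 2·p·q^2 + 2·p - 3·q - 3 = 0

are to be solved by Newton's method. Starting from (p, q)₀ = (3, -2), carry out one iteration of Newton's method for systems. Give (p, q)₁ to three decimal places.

(2.375, -1.097)

At (3, -2): F = (143.000, 15.000).
Jacobian J = [[-10·p·q + 5·q^2, -5·p^2 + 10·p·q + 2], [2·p·q + 2·q^2 + 2, p^2 + 4·p·q - 3]].
At the point, J = [[80.000, -103.000], [-2.000, -18.000]] (det J = -1646.000).
Solving J·Δ = −F gives Δ = (-0.625, 0.903).
Then the next iterate is (p, q)₁ = (2.375, -1.097).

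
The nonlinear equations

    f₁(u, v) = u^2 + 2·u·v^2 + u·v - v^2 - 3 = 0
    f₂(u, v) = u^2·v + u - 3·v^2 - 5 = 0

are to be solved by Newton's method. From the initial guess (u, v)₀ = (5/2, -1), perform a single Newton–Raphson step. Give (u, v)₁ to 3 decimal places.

At (5/2, -1): F = (4.750, -11.750).
Jacobian J = [[2·u + 2·v^2 + v, 4·u·v + u - 2·v], [2·u·v + 1, u^2 - 6·v]].
At the point, J = [[6.000, -5.500], [-4.000, 12.250]] (det J = 51.500).
Solving J·Δ = −F gives Δ = (0.125, 1.000).
Then the next iterate is (u, v)₁ = (2.625, 0.000).

(2.625, 0.000)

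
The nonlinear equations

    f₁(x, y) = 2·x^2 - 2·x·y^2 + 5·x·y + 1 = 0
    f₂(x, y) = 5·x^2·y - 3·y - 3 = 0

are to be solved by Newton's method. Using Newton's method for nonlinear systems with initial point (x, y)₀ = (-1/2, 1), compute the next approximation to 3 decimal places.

(-1.059, -0.118)

At (-1/2, 1): F = (0.000, -4.750).
Jacobian J = [[4·x - 2·y^2 + 5·y, -4·x·y + 5·x], [10·x·y, 5·x^2 - 3]].
At the point, J = [[1.000, -0.500], [-5.000, -1.750]] (det J = -4.250).
Solving J·Δ = −F gives Δ = (-0.559, -1.118).
Then the next iterate is (x, y)₁ = (-1.059, -0.118).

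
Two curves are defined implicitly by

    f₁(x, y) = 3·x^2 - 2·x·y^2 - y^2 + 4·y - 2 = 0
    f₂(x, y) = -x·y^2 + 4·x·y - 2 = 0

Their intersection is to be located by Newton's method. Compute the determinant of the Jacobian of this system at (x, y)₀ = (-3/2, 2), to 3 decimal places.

J = [[6·x - 2·y^2, -4·x·y - 2·y + 4], [-y^2 + 4·y, -2·x·y + 4·x]].
At the point, J = [[-17.000, 12.000], [4.000, 0.000]].
det J = -48.000.

-48.000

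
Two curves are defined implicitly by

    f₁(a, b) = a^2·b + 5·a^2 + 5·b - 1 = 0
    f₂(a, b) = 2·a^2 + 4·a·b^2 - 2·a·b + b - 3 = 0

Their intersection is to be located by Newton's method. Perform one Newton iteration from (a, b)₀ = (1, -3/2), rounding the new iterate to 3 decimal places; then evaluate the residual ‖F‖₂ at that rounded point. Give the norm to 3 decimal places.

2.100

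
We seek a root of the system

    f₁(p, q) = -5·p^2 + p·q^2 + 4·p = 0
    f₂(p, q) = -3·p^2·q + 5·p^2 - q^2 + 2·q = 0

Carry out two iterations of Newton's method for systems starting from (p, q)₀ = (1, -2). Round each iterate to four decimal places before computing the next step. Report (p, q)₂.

(0.4243, -0.0186)

At (1, -2): F = (3.0000, 3.0000).
Jacobian J = [[-10·p + q^2 + 4, 2·p·q], [-6·p·q + 10·p, -3·p^2 - 2·q + 2]].
At the point, J = [[-2.0000, -4.0000], [22.0000, 3.0000]] (det J = 82.0000).
Solving J·Δ = −F gives Δ = (-0.2561, 0.8780).
Then the next iterate is (p, q)₁ = (0.7439, -1.1220).
Round to (0.7439, -1.1220) and repeat: F = (1.145148, 1.126753), J = [[-2.180116, -1.669312], [12.446935, 2.583838]].
Δ = (-0.3196, 1.1034), so (p, q)₂ = (0.4243, -0.0186).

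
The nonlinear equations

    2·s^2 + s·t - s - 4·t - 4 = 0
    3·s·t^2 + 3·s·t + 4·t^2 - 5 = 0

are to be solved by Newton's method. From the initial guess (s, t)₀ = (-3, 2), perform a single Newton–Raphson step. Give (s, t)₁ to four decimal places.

(-2.1281, 1.0584)

At (-3, 2): F = (3.0000, -43.0000).
Jacobian J = [[4·s + t - 1, s - 4], [3·t^2 + 3·t, 6·s·t + 3·s + 8·t]].
At the point, J = [[-11.0000, -7.0000], [18.0000, -29.0000]] (det J = 445.0000).
Solving J·Δ = −F gives Δ = (0.8719, -0.9416).
Then the next iterate is (s, t)₁ = (-2.1281, 1.0584).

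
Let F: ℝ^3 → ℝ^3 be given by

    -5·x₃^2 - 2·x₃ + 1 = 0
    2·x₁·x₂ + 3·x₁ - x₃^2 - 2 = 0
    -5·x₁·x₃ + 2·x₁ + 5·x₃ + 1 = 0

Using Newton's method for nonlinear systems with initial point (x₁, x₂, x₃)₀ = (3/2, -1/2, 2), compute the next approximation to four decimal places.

(1.7017, -1.0284, 0.9545)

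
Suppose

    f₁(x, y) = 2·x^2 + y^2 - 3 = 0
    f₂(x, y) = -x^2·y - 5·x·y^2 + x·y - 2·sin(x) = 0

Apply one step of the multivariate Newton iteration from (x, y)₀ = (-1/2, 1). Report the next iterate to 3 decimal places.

At (-1/2, 1): F = (-1.500, 2.70885).
Jacobian J = [[4·x, 2·y], [-2·x·y - 5·y^2 + y - 2·cos(x), -x^2 - 10·x·y + x]].
At the point, J = [[-2.000, 2.000], [-4.75517, 4.250]] (det J = 1.01033).
Solving J·Δ = −F gives Δ = (11.672, 12.422).
Then the next iterate is (x, y)₁ = (11.172, 13.422).

(11.172, 13.422)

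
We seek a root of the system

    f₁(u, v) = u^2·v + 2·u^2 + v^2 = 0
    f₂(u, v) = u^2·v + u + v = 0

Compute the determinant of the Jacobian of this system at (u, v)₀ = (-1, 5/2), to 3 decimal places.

6.000

J = [[2·u·v + 4·u, u^2 + 2·v], [2·u·v + 1, u^2 + 1]].
At the point, J = [[-9.000, 6.000], [-4.000, 2.000]].
det J = 6.000.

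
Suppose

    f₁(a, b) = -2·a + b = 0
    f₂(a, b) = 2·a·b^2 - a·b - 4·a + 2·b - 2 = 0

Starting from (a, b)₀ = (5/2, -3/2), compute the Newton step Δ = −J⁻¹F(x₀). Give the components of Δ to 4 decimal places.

(-3.4741, -0.4483)

At (5/2, -3/2): F = (-6.5000, 0.0000).
Jacobian J = [[-2, 1], [2·b^2 - b - 4, 4·a·b - a + 2]].
At the point, J = [[-2.0000, 1.0000], [2.0000, -15.5000]] (det J = 29.0000).
Solving J·Δ = −F gives Δ = (-3.4741, -0.4483).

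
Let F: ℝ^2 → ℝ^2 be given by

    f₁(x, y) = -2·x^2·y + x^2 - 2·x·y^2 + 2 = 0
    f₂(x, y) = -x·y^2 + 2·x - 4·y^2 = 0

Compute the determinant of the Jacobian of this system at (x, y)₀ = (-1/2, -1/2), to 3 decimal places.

-6.125

J = [[-4·x·y + 2·x - 2·y^2, -2·x^2 - 4·x·y], [-y^2 + 2, -2·x·y - 8·y]].
At the point, J = [[-2.500, -1.500], [1.750, 3.500]].
det J = -6.125.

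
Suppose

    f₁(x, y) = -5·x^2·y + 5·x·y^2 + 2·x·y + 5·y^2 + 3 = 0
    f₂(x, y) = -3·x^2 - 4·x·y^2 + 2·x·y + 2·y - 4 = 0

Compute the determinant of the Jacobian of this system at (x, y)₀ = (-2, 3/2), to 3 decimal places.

1207.500

J = [[-10·x·y + 5·y^2 + 2·y, -5·x^2 + 10·x·y + 2·x + 10·y], [-6·x - 4·y^2 + 2·y, -8·x·y + 2·x + 2]].
At the point, J = [[44.250, -39.000], [6.000, 22.000]].
det J = 1207.500.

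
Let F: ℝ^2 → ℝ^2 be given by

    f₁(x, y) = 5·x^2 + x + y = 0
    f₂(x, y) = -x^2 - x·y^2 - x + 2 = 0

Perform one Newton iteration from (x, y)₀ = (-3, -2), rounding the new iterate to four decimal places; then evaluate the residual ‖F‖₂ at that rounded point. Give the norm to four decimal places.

10.4612

At (-3, -2): F = (40.0000, 8.0000).
Jacobian J = [[10·x + 1, 1], [-2·x - y^2 - 1, -2·x·y]].
At the point, J = [[-29.0000, 1.0000], [1.0000, -12.0000]] (det J = 347.0000).
Solving J·Δ = −F gives Δ = (1.4063, 0.7839).
Then the next iterate is (x, y)₁ = (-1.5937, -1.2161).
Re-evaluating at (-1.5937, -1.2161): F = (9.889598, 3.410742), so ‖F‖₂ = 10.4612.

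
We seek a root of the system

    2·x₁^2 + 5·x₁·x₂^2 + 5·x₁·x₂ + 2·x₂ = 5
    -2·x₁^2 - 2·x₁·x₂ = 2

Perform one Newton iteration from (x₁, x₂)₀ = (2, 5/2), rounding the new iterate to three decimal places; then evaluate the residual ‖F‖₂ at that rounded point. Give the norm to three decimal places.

At (2, 5/2): F = (95.500, -20.000).
Jacobian J = [[4·x₁ + 5·x₂^2 + 5·x₂, 10·x₁·x₂ + 5·x₁ + 2], [-4·x₁ - 2·x₂, -2·x₁]].
At the point, J = [[51.750, 62.000], [-13.000, -4.000]] (det J = 599.000).
Solving J·Δ = −F gives Δ = (-1.432, -0.345).
Then the next iterate is (x₁, x₂)₁ = (0.568, 2.155).
Re-evaluating at (0.568, 2.155): F = (19.26448, -5.09333), so ‖F‖₂ = 19.926.

19.926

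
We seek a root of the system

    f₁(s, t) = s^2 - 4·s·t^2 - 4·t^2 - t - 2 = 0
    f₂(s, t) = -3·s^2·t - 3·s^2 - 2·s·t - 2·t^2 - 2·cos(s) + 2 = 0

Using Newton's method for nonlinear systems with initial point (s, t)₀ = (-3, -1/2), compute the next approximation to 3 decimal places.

(-1.650, -0.495)

At (-3, -1/2): F = (9.500, -13.02002).
Jacobian J = [[2·s - 4·t^2, -8·s·t - 8·t - 1], [-6·s·t - 6·s - 2·t + 2·sin(s), -3·s^2 - 2·s - 4·t]].
At the point, J = [[-7.000, -9.000], [9.71776, -19.000]] (det J = 220.45984).
Solving J·Δ = −F gives Δ = (1.350, 0.005).
Then the next iterate is (s, t)₁ = (-1.650, -0.495).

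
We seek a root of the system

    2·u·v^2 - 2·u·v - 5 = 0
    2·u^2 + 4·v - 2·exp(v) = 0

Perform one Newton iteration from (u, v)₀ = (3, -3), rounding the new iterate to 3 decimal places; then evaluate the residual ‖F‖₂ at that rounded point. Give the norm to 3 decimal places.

At (3, -3): F = (67.000, 5.90043).
Jacobian J = [[2·v^2 - 2·v, 4·u·v - 2·u], [4·u, -2·exp(v) + 4]].
At the point, J = [[24.000, -42.000], [12.000, 3.90043]] (det J = 597.61022).
Solving J·Δ = −F gives Δ = (-0.852, 1.108).
Then the next iterate is (u, v)₁ = (2.148, -1.892).
Re-evaluating at (2.148, -1.892): F = (18.50627, 1.35827), so ‖F‖₂ = 18.556.

18.556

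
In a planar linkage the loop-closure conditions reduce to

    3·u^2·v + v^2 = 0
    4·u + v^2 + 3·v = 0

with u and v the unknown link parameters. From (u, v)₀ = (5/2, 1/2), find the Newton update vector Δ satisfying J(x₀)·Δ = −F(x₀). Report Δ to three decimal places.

At (5/2, 1/2): F = (9.625, 11.750).
Jacobian J = [[6·u·v, 3·u^2 + 2·v], [4, 2·v + 3]].
At the point, J = [[7.500, 19.750], [4.000, 4.000]] (det J = -49.000).
Solving J·Δ = −F gives Δ = (-3.950, 1.013).

(-3.950, 1.013)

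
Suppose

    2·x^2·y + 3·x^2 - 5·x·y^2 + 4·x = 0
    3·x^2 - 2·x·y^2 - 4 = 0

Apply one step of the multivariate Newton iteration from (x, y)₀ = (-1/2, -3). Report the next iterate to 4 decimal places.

At (-1/2, -3): F = (19.7500, 5.7500).
Jacobian J = [[4·x·y + 6·x - 5·y^2 + 4, 2·x^2 - 10·x·y], [6·x - 2·y^2, -4·x·y]].
At the point, J = [[-38.0000, -14.5000], [-21.0000, -6.0000]] (det J = -76.5000).
Solving J·Δ = −F gives Δ = (-0.4592, 2.5654).
Then the next iterate is (x, y)₁ = (-0.9592, -0.4346).

(-0.9592, -0.4346)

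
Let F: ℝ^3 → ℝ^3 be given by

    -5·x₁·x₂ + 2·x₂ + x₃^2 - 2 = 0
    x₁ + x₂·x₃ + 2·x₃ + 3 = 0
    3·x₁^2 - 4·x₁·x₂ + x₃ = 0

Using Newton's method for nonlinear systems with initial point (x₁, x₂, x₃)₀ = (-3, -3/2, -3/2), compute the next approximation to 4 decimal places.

(-1.3521, -0.5620, -0.4817)

At (-3, -3/2, -3/2): F = (-25.2500, -0.7500, 7.5000).
Jacobian J = [[-5·x₂, -5·x₁ + 2, 2·x₃], [1, x₃, x₂ + 2], [6·x₁ - 4·x₂, -4·x₁, 1]].
At the point, J = [[7.5000, 17.0000, -3.0000], [1.0000, -1.5000, 0.5000], [-12.0000, 12.0000, 1.0000]] (det J = -157.2500).
Solving J·Δ = −F gives Δ = (1.6479, 0.9380, 1.0183).
Then the next iterate is (x₁, x₂, x₃)₁ = (-1.3521, -0.5620, -0.4817).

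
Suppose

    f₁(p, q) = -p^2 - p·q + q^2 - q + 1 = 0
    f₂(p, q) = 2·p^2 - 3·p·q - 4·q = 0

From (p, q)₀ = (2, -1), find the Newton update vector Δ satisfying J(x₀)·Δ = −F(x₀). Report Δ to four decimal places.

(-0.9412, 0.7647)

At (2, -1): F = (1.0000, 18.0000).
Jacobian J = [[-2·p - q, -p + 2·q - 1], [4·p - 3·q, -3·p - 4]].
At the point, J = [[-3.0000, -5.0000], [11.0000, -10.0000]] (det J = 85.0000).
Solving J·Δ = −F gives Δ = (-0.9412, 0.7647).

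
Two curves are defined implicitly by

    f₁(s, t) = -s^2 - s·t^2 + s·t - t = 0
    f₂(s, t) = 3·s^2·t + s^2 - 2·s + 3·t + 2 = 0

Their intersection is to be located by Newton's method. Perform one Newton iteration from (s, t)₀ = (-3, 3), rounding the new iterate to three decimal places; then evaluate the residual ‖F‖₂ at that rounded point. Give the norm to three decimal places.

31.837

At (-3, 3): F = (6.000, 107.000).
Jacobian J = [[-2·s - t^2 + t, -2·s·t + s - 1], [6·s·t + 2·s - 2, 3·s^2 + 3]].
At the point, J = [[0.000, 14.000], [-62.000, 30.000]] (det J = 868.000).
Solving J·Δ = −F gives Δ = (1.518, -0.429).
Then the next iterate is (s, t)₁ = (-1.482, 2.571).
Re-evaluating at (-1.482, 2.571): F = (1.21853, 31.81357), so ‖F‖₂ = 31.837.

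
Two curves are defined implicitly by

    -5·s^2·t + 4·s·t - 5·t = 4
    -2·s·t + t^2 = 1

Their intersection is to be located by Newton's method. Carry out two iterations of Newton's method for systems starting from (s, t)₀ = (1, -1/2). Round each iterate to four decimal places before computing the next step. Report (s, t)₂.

(4.2391, -0.2683)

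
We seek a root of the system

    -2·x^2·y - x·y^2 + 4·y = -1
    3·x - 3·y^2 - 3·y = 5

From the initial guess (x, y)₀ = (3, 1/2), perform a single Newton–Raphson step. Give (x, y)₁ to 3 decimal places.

(2.206, 0.395)

At (3, 1/2): F = (-6.750, 1.750).
Jacobian J = [[-4·x·y - y^2, -2·x^2 - 2·x·y + 4], [3, -6·y - 3]].
At the point, J = [[-6.250, -17.000], [3.000, -6.000]] (det J = 88.500).
Solving J·Δ = −F gives Δ = (-0.794, -0.105).
Then the next iterate is (x, y)₁ = (2.206, 0.395).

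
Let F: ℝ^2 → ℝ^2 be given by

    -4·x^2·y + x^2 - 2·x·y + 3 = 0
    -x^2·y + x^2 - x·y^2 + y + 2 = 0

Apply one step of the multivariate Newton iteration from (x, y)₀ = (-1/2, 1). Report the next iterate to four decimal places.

(-3.7500, -2.8571)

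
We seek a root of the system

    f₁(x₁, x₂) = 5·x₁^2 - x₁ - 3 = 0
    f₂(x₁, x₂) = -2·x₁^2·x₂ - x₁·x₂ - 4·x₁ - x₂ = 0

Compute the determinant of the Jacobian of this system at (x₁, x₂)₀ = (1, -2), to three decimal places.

J = [[10·x₁ - 1, 0], [-4·x₁·x₂ - x₂ - 4, -2·x₁^2 - x₁ - 1]].
At the point, J = [[9.000, 0.000], [6.000, -4.000]].
det J = -36.000.

-36.000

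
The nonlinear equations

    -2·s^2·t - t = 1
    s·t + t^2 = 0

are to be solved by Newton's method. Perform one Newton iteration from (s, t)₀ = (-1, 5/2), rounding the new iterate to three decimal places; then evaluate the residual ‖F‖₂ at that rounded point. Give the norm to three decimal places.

At (-1, 5/2): F = (-8.500, 3.750).
Jacobian J = [[-4·s·t, -2·s^2 - 1], [t, s + 2·t]].
At the point, J = [[10.000, -3.000], [2.500, 4.000]] (det J = 47.500).
Solving J·Δ = −F gives Δ = (0.479, -1.237).
Then the next iterate is (s, t)₁ = (-0.521, 1.263).
Re-evaluating at (-0.521, 1.263): F = (-2.94866, 0.93715), so ‖F‖₂ = 3.094.

3.094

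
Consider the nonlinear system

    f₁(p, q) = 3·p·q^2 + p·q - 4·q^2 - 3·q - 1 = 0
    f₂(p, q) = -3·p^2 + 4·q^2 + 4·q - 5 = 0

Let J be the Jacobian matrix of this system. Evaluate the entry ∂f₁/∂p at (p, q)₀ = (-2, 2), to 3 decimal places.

∂f₁/∂p = 3·q^2 + q.
At (-2, 2) this is 14.000.

14.000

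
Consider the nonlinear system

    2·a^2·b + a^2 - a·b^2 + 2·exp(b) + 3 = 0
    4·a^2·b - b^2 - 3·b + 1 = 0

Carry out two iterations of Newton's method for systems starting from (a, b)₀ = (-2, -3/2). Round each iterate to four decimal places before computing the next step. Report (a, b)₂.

(-2.8509, 0.7621)

At (-2, -3/2): F = (-0.053740, -20.7500).
Jacobian J = [[4·a·b + 2·a - b^2, 2·a^2 - 2·a·b + 2·exp(b)], [8·a·b, 4·a^2 - 2·b - 3]].
At the point, J = [[5.7500, 2.446260], [24.0000, 16.0000]] (det J = 33.289752).
Solving J·Δ = −F gives Δ = (-1.4990, 3.5453).
Then the next iterate is (a, b)₁ = (-3.4990, 2.0453).
Round to (-3.4990, 2.0453) and repeat: F = (95.424375, 90.843288), J = [[-39.807271, 54.261967], [-57.252038, 41.881404]].
Δ = (0.6481, -1.2832), so (a, b)₂ = (-2.8509, 0.7621).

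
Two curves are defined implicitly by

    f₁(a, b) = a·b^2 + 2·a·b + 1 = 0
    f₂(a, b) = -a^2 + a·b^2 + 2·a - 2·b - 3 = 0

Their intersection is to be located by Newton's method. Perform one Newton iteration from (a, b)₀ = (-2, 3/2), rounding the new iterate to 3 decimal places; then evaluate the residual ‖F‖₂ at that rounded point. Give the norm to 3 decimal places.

7.206

At (-2, 3/2): F = (-9.500, -18.500).
Jacobian J = [[b^2 + 2·b, 2·a·b + 2·a], [-2·a + b^2 + 2, 2·a·b - 2]].
At the point, J = [[5.250, -10.000], [8.250, -8.000]] (det J = 40.500).
Solving J·Δ = −F gives Δ = (2.691, 0.463).
Then the next iterate is (a, b)₁ = (0.691, 1.963).
Re-evaluating at (0.691, 1.963): F = (6.37554, -3.35880), so ‖F‖₂ = 7.206.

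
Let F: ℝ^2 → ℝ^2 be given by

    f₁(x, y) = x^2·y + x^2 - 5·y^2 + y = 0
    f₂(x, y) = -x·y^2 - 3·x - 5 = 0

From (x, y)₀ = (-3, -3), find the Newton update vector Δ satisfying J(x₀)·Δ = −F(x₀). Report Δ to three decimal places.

(0.197, 1.591)

At (-3, -3): F = (-66.000, 31.000).
Jacobian J = [[2·x·y + 2·x, x^2 - 10·y + 1], [-y^2 - 3, -2·x·y]].
At the point, J = [[12.000, 40.000], [-12.000, -18.000]] (det J = 264.000).
Solving J·Δ = −F gives Δ = (0.197, 1.591).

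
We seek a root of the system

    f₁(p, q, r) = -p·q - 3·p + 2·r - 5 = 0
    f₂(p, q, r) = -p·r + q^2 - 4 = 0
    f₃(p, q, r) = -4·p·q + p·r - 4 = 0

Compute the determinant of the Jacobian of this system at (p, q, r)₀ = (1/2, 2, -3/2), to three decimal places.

63.000

J = [[-q - 3, -p, 2], [-r, 2·q, -p], [-4·q + r, -4·p, p]].
At the point, J = [[-5.000, -0.500, 2.000], [1.500, 4.000, -0.500], [-9.500, -2.000, 0.500]].
det J = 63.000.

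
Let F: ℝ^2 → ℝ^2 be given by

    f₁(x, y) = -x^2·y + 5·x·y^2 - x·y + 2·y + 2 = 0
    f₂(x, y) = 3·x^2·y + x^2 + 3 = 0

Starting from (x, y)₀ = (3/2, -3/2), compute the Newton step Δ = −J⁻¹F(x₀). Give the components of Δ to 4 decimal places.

At (3/2, -3/2): F = (21.5000, -4.8750).
Jacobian J = [[-2·x·y + 5·y^2 - y, -x^2 + 10·x·y - x + 2], [6·x·y + 2·x, 3·x^2]].
At the point, J = [[17.2500, -24.2500], [-10.5000, 6.7500]] (det J = -138.1875).
Solving J·Δ = −F gives Δ = (0.1947, 1.0251).

(0.1947, 1.0251)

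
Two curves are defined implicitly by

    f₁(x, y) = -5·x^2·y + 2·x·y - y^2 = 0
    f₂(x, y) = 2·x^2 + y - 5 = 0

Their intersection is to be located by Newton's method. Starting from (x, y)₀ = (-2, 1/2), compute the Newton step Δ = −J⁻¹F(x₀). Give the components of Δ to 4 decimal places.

(0.3981, -0.3148)

At (-2, 1/2): F = (-12.2500, 3.5000).
Jacobian J = [[-10·x·y + 2·y, -5·x^2 + 2·x - 2·y], [4·x, 1]].
At the point, J = [[11.0000, -25.0000], [-8.0000, 1.0000]] (det J = -189.0000).
Solving J·Δ = −F gives Δ = (0.3981, -0.3148).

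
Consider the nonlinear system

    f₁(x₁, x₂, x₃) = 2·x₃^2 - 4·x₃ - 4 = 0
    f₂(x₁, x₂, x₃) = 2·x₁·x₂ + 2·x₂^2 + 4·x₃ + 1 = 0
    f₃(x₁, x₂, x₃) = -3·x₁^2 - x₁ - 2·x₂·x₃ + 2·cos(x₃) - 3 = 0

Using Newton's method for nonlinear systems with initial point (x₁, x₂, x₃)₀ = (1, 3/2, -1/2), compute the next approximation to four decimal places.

At (1, 3/2, -1/2): F = (-1.5000, 6.5000, -3.744835).
Jacobian J = [[0, 0, 4·x₃ - 4], [2·x₂, 2·x₁ + 4·x₂, 4], [-6·x₁ - 1, -2·x₃, -2·x₂ - 2·sin(x₃)]].
At the point, J = [[0.0000, 0.0000, -6.0000], [3.0000, 8.0000, 4.0000], [-7.0000, 1.0000, -2.041149]] (det J = -354.0000).
Solving J·Δ = −F gives Δ = (-0.5318, -0.4881, -0.2500).
Then the next iterate is (x₁, x₂, x₃)₁ = (0.4682, 1.0119, -0.7500).

(0.4682, 1.0119, -0.7500)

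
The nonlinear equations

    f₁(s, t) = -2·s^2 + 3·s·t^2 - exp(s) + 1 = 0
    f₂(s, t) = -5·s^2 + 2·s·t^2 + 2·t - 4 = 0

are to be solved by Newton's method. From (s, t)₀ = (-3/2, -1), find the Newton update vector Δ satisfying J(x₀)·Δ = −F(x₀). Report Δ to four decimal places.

At (-3/2, -1): F = (-8.223130, -20.2500).
Jacobian J = [[-4·s + 3·t^2 - exp(s), 6·s·t], [-10·s + 2·t^2, 4·s·t + 2]].
At the point, J = [[8.776870, 9.0000], [17.0000, 8.0000]] (det J = -82.785041).
Solving J·Δ = −F gives Δ = (1.4068, -0.4583).

(1.4068, -0.4583)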